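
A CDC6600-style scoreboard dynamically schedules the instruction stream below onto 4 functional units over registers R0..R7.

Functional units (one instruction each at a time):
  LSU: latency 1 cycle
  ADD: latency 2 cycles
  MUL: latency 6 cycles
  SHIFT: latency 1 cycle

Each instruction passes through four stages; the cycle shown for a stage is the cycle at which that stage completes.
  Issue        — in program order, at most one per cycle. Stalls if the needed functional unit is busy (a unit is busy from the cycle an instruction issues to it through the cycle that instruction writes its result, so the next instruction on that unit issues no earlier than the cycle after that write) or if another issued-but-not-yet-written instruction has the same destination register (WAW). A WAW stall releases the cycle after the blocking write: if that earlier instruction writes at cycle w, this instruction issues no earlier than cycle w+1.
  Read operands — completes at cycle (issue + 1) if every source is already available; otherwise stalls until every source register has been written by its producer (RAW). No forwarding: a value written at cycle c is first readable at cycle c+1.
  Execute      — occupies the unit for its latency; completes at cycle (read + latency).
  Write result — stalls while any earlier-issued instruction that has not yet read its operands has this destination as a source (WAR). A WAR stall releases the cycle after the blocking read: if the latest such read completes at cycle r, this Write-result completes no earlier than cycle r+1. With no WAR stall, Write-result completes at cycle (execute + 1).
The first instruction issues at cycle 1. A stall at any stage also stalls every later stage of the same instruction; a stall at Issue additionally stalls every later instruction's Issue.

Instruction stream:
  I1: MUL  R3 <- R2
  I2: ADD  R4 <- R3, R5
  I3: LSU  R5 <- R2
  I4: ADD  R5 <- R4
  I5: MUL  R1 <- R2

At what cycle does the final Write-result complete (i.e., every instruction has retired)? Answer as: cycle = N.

cycle = 23

[I1] 1/2/8/9
[I2] 2/10/12/13  (RAW R3: wait I1 write@9)
[I3] 3/4/5/11  (WAR R5: wait I2 read@10)
[I4] 14/15/17/18  (struct: ADD busy until I2 writes@13)
[I5] 15/16/22/23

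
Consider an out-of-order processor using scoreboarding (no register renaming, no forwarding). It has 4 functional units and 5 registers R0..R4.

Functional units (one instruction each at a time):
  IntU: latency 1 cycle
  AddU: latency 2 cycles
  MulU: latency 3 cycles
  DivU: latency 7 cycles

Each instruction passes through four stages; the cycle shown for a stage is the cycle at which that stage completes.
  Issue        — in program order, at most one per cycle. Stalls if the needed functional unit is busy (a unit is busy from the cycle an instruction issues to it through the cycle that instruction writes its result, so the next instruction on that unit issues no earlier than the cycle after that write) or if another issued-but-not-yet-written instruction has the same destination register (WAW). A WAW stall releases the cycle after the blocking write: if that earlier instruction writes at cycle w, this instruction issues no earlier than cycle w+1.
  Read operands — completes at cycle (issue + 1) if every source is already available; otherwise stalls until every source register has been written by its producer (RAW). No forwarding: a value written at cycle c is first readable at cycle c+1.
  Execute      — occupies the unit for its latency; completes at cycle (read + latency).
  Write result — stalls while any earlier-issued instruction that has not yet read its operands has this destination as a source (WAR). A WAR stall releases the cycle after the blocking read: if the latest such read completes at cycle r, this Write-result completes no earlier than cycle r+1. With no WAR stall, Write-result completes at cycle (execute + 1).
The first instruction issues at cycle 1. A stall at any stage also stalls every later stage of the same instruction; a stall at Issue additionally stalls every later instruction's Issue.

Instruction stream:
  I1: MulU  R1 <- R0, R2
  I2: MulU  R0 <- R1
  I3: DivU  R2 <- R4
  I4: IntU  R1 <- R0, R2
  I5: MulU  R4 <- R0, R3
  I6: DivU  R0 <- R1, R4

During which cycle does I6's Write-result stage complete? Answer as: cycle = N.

cycle = 29

[1] I1→MulU
[2] I1 RO
[5] I1 EX
[6] I1 WR R1
[7] I2→MulU
[8] I2 RO | I3→DivU
[9] I3 RO | I4→IntU
[11] I2 EX
[12] I2 WR R0
[13] I5→MulU
[14] I5 RO
[16] I3 EX
[17] I3 WR R2 | I5 EX
[18] I4 RO | I5 WR R4 | I6→DivU
[19] I4 EX
[20] I4 WR R1
[21] I6 RO
[28] I6 EX
[29] I6 WR R0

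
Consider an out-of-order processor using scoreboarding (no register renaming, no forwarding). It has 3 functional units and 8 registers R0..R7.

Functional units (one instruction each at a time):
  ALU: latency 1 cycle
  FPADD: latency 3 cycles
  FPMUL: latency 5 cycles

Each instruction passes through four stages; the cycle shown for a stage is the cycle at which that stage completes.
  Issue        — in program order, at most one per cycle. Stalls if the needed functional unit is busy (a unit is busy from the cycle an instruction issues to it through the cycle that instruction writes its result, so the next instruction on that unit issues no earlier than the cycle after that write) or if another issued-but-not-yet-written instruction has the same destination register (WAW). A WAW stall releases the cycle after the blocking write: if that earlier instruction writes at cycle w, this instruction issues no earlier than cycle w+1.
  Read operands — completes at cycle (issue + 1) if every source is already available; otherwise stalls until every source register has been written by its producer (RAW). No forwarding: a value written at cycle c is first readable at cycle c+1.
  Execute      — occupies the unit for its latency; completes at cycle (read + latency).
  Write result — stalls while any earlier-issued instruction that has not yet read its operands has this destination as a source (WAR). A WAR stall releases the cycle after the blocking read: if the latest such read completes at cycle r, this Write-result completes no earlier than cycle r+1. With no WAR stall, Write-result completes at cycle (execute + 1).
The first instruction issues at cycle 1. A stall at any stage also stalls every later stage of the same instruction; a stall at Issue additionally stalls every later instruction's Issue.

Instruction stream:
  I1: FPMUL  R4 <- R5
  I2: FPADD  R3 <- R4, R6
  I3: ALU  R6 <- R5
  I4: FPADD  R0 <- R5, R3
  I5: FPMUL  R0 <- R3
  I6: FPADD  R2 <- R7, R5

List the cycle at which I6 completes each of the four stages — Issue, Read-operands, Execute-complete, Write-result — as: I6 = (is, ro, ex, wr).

I6 = (21, 22, 25, 26)

t=1  I1 dispatched to FPMUL
t=2  I1 operands ready | I2 dispatched to FPADD
t=3  I3 dispatched to ALU
t=4  I3 operands ready
t=5  I3 complete
t=7  I1 complete
t=8  R4←I1
t=9  I2 operands ready
t=10  R6←I3
t=12  I2 complete
t=13  R3←I2
t=14  I4 dispatched to FPADD
t=15  I4 operands ready
t=18  I4 complete
t=19  R0←I4
t=20  I5 dispatched to FPMUL
t=21  I5 operands ready | I6 dispatched to FPADD
t=22  I6 operands ready
t=25  I6 complete
t=26  I5 complete | R2←I6
t=27  R0←I5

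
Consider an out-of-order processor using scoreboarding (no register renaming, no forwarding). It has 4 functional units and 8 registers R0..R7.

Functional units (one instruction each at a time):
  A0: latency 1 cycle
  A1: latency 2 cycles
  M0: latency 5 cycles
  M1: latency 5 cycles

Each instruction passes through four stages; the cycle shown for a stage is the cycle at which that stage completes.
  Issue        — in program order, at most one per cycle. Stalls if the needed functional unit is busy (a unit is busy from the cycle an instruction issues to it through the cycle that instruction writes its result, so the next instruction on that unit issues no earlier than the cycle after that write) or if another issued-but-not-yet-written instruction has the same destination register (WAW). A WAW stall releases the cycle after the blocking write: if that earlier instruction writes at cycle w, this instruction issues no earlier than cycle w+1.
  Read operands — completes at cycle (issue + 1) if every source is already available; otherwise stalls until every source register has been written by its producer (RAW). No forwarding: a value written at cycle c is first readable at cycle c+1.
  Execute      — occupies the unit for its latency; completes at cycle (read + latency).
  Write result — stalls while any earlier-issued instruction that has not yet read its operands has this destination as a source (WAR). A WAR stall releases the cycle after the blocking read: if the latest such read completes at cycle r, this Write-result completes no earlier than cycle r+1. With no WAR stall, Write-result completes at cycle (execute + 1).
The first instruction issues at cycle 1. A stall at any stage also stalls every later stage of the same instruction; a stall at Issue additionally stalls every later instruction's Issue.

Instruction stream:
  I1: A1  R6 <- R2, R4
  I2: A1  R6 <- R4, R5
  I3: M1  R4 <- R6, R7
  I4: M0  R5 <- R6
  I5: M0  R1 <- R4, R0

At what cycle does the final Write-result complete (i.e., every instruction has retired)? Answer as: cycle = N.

cycle = 25

[I1] 1/2/4/5
[I2] 6/7/9/10  (struct: A1 busy until I1 writes@5)
[I3] 7/11/16/17  (RAW R6: wait I2 write@10)
[I4] 8/11/16/17  (RAW R6: wait I2 write@10)
[I5] 18/19/24/25  (struct: M0 busy until I4 writes@17)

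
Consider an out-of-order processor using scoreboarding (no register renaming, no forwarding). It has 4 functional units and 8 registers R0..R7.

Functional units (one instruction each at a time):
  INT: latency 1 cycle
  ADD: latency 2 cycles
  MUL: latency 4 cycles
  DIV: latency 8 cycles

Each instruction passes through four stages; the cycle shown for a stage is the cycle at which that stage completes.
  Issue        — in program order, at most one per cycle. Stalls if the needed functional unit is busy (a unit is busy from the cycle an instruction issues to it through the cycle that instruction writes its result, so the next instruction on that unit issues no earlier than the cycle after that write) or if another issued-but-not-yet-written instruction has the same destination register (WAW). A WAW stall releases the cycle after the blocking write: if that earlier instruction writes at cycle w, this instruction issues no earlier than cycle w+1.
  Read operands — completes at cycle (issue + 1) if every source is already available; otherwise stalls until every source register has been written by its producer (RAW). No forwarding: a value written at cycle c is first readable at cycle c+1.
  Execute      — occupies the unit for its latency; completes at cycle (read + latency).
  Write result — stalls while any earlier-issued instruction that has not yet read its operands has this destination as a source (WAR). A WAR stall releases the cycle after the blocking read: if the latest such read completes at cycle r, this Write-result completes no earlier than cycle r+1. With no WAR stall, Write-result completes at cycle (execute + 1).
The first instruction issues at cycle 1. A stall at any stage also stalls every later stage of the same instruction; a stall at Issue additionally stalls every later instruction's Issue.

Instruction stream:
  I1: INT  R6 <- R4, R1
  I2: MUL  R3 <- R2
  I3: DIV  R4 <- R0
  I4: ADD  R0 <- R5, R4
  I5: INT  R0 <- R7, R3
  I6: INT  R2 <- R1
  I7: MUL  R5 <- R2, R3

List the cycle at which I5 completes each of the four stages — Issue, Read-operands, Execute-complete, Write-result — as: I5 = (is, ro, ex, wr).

I5 = (18, 19, 20, 21)

I1: IS=1 RO=2 EX=3 WR=4
I2: IS=2 RO=3 EX=7 WR=8
I3: IS=3 RO=4 EX=12 WR=13
I4: IS=4 RO=14 EX=16 WR=17  [RAW R4: wait I3 write@13]
I5: IS=18 RO=19 EX=20 WR=21  [WAW R0: wait I4 write@17]
I6: IS=22 RO=23 EX=24 WR=25  [struct: INT busy until I5 writes@21]
I7: IS=23 RO=26 EX=30 WR=31  [RAW R2: wait I6 write@25]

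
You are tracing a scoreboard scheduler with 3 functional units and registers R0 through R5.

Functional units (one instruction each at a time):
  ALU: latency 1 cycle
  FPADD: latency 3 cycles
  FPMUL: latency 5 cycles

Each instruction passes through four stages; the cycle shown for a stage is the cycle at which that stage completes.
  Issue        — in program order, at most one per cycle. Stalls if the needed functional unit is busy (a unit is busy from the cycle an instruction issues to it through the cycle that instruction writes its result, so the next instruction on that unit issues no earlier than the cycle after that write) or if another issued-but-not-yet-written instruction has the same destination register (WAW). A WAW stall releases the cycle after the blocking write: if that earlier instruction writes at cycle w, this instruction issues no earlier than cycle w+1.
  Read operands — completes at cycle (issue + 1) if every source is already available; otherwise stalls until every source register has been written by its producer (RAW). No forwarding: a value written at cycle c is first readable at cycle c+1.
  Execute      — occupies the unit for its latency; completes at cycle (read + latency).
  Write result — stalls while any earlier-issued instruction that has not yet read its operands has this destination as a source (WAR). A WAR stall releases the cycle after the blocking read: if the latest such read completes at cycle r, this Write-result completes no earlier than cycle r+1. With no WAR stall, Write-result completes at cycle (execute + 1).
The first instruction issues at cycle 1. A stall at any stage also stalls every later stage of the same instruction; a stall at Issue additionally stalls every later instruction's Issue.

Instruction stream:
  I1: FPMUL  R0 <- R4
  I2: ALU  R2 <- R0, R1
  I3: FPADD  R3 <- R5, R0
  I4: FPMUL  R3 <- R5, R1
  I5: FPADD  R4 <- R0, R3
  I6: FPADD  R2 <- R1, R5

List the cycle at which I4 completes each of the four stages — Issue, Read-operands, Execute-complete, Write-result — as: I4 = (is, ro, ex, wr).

t=1  I1→FPMUL
t=2  I1 RO | I2→ALU
t=3  I3→FPADD
t=7  I1 EX
t=8  I1 WR R0
t=9  I2 RO | I3 RO
t=10  I2 EX
t=11  I2 WR R2
t=12  I3 EX
t=13  I3 WR R3
t=14  I4→FPMUL
t=15  I4 RO | I5→FPADD
t=20  I4 EX
t=21  I4 WR R3
t=22  I5 RO
t=25  I5 EX
t=26  I5 WR R4
t=27  I6→FPADD
t=28  I6 RO
t=31  I6 EX
t=32  I6 WR R2

I4 = (14, 15, 20, 21)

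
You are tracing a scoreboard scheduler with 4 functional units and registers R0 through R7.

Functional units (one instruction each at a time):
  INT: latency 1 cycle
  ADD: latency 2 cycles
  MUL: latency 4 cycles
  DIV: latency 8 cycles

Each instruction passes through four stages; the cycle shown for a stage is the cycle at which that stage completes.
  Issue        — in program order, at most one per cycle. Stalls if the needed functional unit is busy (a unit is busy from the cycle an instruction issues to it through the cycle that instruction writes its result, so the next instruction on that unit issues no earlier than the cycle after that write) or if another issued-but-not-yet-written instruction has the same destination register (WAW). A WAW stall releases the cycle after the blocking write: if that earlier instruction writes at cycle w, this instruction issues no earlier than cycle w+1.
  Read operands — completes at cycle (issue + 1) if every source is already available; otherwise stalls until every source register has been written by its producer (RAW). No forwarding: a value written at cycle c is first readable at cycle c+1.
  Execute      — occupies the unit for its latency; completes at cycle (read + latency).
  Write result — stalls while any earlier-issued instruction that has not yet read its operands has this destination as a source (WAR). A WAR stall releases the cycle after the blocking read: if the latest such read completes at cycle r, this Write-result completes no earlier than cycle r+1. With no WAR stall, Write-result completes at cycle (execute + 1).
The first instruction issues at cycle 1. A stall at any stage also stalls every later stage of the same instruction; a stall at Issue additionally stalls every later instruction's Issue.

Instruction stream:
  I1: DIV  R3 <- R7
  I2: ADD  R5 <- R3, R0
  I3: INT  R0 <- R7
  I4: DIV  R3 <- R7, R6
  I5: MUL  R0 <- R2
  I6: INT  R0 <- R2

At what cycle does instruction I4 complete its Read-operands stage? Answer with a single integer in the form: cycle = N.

cycle 1: I1 issues→DIV
cycle 2: I1 reads | I2 issues→ADD
cycle 3: I3 issues→INT
cycle 4: I3 reads
cycle 5: I3 exec-done
cycle 10: I1 exec-done
cycle 11: I1 writes R3
cycle 12: I2 reads | I4 issues→DIV
cycle 13: I3 writes R0 | I4 reads
cycle 14: I2 exec-done | I5 issues→MUL
cycle 15: I2 writes R5 | I5 reads
cycle 19: I5 exec-done
cycle 20: I5 writes R0
cycle 21: I4 exec-done | I6 issues→INT
cycle 22: I4 writes R3 | I6 reads
cycle 23: I6 exec-done
cycle 24: I6 writes R0

cycle = 13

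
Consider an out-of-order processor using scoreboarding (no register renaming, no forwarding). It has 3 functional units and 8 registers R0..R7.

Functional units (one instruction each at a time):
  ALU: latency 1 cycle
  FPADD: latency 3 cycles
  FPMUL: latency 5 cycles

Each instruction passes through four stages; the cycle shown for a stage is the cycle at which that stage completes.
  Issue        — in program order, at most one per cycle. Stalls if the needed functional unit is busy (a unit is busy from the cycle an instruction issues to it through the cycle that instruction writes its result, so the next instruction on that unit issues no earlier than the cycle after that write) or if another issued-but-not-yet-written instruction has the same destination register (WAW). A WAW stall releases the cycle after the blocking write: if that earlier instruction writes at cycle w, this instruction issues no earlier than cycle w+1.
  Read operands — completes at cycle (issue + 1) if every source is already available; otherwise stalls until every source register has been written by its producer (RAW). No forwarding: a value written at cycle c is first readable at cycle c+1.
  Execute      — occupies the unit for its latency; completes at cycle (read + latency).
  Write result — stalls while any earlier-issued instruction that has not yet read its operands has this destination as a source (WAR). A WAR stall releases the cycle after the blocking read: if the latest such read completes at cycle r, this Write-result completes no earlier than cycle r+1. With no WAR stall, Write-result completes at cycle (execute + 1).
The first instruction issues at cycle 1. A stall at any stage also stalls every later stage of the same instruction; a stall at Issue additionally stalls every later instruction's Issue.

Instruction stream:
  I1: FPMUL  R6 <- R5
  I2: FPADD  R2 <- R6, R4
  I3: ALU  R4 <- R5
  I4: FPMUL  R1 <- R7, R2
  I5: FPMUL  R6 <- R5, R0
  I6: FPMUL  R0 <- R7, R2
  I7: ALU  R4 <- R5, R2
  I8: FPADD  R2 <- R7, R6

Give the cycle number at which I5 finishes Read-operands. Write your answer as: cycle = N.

cycle = 22

I1: IS=1 RO=2 EX=7 WR=8
I2: IS=2 RO=9 EX=12 WR=13  [RAW R6: wait I1 write@8]
I3: IS=3 RO=4 EX=5 WR=10  [WAR R4: wait I2 read@9]
I4: IS=9 RO=14 EX=19 WR=20  [struct: FPMUL busy until I1 writes@8; RAW R2: wait I2 write@13]
I5: IS=21 RO=22 EX=27 WR=28  [struct: FPMUL busy until I4 writes@20]
I6: IS=29 RO=30 EX=35 WR=36  [struct: FPMUL busy until I5 writes@28]
I7: IS=30 RO=31 EX=32 WR=33
I8: IS=31 RO=32 EX=35 WR=36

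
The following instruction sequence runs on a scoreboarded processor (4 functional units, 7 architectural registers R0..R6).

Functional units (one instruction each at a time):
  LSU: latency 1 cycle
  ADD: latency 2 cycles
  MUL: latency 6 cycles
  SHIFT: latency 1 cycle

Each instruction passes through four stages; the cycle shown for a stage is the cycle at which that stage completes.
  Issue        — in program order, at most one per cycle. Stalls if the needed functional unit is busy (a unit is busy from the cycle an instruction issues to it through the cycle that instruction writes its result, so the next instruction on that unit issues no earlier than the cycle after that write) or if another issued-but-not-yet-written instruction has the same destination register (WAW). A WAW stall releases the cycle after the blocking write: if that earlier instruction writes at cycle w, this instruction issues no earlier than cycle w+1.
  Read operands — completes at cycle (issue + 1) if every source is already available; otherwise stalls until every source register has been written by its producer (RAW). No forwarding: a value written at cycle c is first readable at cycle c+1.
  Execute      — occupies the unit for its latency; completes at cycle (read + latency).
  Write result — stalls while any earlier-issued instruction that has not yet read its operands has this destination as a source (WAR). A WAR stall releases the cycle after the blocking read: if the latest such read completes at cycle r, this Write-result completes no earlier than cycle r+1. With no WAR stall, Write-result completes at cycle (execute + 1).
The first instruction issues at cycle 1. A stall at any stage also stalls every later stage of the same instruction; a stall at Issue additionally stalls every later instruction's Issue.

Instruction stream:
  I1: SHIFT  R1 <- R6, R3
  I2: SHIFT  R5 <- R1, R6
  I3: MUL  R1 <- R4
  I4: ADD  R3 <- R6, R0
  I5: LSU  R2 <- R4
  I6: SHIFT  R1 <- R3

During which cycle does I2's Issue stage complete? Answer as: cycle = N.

I1 -> (1, 2, 3, 4)
I2 -> (5, 6, 7, 8)  // struct: SHIFT busy until I1 writes@4
I3 -> (6, 7, 13, 14)
I4 -> (7, 8, 10, 11)
I5 -> (8, 9, 10, 11)
I6 -> (15, 16, 17, 18)  // WAW R1: wait I3 write@14

cycle = 5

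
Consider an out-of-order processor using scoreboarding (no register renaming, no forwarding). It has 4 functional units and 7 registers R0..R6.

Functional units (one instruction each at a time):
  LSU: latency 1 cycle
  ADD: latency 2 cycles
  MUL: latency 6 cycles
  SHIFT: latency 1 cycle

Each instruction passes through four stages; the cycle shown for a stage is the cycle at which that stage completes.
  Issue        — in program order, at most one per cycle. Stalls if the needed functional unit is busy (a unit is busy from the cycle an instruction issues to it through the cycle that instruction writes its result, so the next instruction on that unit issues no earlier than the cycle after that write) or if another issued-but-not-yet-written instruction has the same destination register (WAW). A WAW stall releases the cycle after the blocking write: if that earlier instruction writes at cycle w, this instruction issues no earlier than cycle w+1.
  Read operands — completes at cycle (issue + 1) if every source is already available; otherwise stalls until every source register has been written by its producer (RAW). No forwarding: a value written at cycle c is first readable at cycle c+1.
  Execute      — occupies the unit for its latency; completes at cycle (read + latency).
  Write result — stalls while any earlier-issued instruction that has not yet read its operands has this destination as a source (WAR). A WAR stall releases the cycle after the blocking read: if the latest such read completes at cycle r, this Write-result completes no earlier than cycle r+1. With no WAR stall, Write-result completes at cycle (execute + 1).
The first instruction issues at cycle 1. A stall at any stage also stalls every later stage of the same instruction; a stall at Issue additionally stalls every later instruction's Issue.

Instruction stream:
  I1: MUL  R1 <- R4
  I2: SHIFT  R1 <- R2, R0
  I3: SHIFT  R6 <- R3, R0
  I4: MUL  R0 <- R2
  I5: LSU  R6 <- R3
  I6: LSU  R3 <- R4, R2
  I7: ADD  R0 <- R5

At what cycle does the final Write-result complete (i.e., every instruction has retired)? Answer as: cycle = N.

c1: I1 issues→MUL
c2: I1 reads
c8: I1 exec-done
c9: I1 writes R1
c10: I2 issues→SHIFT
c11: I2 reads
c12: I2 exec-done
c13: I2 writes R1
c14: I3 issues→SHIFT
c15: I3 reads; I4 issues→MUL
c16: I3 exec-done; I4 reads
c17: I3 writes R6
c18: I5 issues→LSU
c19: I5 reads
c20: I5 exec-done
c21: I5 writes R6
c22: I4 exec-done; I6 issues→LSU
c23: I4 writes R0; I6 reads
c24: I6 exec-done; I7 issues→ADD
c25: I6 writes R3; I7 reads
c27: I7 exec-done
c28: I7 writes R0

cycle = 28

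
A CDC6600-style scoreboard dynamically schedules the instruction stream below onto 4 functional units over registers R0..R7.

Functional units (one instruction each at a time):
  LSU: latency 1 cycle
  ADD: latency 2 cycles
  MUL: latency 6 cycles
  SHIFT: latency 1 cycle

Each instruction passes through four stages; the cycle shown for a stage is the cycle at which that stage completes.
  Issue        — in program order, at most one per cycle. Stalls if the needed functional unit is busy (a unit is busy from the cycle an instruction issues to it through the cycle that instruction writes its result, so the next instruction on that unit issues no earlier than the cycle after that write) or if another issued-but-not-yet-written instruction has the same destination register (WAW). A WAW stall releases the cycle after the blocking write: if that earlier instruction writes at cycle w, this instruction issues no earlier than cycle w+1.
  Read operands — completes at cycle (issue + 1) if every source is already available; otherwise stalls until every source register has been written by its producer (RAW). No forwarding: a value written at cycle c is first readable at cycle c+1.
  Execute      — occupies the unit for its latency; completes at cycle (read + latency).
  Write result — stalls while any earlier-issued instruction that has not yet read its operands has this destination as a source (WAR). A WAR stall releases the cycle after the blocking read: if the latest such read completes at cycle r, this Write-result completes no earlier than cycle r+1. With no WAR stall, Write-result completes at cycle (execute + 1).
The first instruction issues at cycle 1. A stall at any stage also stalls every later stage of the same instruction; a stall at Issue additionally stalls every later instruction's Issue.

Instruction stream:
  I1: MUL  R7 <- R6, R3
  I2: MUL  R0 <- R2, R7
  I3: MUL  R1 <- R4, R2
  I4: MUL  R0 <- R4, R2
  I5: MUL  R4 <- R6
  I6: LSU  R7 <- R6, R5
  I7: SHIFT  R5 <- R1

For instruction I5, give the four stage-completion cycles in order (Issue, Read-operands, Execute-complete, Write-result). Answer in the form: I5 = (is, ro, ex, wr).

I5 = (37, 38, 44, 45)

c1: issue I1 (MUL)
c2: I1 read-ops
c8: I1 finished on MUL
c9: I1→R7
c10: issue I2 (MUL)
c11: I2 read-ops
c17: I2 finished on MUL
c18: I2→R0
c19: issue I3 (MUL)
c20: I3 read-ops
c26: I3 finished on MUL
c27: I3→R1
c28: issue I4 (MUL)
c29: I4 read-ops
c35: I4 finished on MUL
c36: I4→R0
c37: issue I5 (MUL)
c38: I5 read-ops | issue I6 (LSU)
c39: I6 read-ops | issue I7 (SHIFT)
c40: I6 finished on LSU | I7 read-ops
c41: I6→R7 | I7 finished on SHIFT
c42: I7→R5
c44: I5 finished on MUL
c45: I5→R4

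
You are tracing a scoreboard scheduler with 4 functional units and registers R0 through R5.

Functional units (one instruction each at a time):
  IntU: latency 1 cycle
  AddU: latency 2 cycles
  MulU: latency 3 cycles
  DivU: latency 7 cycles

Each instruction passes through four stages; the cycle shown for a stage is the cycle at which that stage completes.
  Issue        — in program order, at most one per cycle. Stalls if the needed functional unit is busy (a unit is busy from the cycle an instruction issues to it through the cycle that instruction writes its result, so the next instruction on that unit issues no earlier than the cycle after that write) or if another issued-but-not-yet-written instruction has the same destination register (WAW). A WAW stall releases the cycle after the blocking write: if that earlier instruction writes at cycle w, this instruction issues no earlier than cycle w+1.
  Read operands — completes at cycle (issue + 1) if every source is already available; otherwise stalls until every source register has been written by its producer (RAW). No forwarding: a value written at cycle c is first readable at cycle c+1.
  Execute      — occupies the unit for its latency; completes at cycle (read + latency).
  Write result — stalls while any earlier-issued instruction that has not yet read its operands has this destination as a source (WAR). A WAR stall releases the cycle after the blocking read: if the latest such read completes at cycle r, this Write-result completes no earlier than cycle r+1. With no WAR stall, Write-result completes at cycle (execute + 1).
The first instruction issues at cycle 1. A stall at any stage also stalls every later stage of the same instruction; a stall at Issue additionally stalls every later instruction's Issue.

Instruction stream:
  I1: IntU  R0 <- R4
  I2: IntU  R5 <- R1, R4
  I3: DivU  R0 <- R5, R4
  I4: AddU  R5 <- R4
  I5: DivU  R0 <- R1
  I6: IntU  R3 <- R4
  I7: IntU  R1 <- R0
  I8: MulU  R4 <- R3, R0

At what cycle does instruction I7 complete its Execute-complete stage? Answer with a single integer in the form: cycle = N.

[I1] 1/2/3/4
[I2] 5/6/7/8  (struct: IntU busy until I1 writes@4)
[I3] 6/9/16/17  (RAW R5: wait I2 write@8)
[I4] 9/10/12/13  (WAW R5: wait I2 write@8)
[I5] 18/19/26/27  (struct: DivU busy until I3 writes@17)
[I6] 19/20/21/22
[I7] 23/28/29/30  (struct: IntU busy until I6 writes@22; RAW R0: wait I5 write@27)
[I8] 24/28/31/32  (RAW R0: wait I5 write@27)

cycle = 29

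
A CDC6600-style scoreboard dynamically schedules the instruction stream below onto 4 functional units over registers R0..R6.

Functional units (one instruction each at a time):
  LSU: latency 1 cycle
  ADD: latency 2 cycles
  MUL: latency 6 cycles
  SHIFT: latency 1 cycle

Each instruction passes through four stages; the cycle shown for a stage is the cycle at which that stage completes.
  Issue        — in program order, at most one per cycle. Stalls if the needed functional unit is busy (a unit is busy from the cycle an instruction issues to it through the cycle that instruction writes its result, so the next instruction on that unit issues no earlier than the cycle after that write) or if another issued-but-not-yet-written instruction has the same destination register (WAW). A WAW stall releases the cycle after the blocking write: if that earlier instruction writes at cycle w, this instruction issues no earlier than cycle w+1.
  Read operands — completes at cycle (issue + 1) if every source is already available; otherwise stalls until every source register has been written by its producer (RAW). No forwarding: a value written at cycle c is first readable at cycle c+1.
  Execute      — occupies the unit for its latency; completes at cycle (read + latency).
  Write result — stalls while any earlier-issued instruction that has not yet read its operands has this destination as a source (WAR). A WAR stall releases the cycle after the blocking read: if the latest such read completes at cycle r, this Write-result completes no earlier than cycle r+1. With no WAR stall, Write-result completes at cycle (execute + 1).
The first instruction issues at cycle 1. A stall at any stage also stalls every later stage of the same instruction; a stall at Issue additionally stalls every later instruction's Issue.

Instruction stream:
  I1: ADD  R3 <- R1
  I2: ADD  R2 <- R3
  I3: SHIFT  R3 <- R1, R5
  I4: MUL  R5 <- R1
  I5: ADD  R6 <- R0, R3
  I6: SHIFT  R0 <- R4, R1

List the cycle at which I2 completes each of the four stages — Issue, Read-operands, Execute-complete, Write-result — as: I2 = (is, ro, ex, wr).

I1: IS=1 RO=2 EX=4 WR=5
I2: IS=6 RO=7 EX=9 WR=10  [struct: ADD busy until I1 writes@5]
I3: IS=7 RO=8 EX=9 WR=10
I4: IS=8 RO=9 EX=15 WR=16
I5: IS=11 RO=12 EX=14 WR=15  [struct: ADD busy until I2 writes@10]
I6: IS=12 RO=13 EX=14 WR=15

I2 = (6, 7, 9, 10)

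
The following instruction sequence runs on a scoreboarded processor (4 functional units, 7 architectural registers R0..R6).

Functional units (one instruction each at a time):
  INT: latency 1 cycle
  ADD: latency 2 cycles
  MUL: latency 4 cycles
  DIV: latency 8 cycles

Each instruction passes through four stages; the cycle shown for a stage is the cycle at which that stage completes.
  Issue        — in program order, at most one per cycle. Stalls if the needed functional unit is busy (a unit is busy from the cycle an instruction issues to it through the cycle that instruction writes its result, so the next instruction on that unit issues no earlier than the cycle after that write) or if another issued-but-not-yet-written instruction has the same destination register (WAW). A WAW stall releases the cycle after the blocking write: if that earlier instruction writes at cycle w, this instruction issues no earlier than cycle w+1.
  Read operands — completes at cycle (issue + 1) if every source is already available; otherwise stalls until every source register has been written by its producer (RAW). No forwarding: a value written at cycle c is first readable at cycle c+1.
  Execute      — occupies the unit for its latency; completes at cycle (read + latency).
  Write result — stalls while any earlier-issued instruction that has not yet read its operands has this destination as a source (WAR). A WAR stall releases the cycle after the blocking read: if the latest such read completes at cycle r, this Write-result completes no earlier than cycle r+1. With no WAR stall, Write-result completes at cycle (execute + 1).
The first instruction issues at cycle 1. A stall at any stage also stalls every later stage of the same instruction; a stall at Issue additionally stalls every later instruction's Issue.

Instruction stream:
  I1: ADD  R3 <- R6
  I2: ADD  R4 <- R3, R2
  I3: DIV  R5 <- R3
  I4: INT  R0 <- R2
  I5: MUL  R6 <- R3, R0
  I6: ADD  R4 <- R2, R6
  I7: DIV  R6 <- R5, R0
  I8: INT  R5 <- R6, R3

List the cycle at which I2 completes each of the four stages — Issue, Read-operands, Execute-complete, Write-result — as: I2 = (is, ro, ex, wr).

I2 = (6, 7, 9, 10)

cycle 1: issue I1 (ADD)
cycle 2: I1 read-ops
cycle 4: I1 finished on ADD
cycle 5: I1→R3
cycle 6: issue I2 (ADD)
cycle 7: I2 read-ops · issue I3 (DIV)
cycle 8: I3 read-ops · issue I4 (INT)
cycle 9: I2 finished on ADD · I4 read-ops · issue I5 (MUL)
cycle 10: I2→R4 · I4 finished on INT
cycle 11: I4→R0 · issue I6 (ADD)
cycle 12: I5 read-ops
cycle 16: I3 finished on DIV · I5 finished on MUL
cycle 17: I3→R5 · I5→R6
cycle 18: I6 read-ops · issue I7 (DIV)
cycle 19: I7 read-ops · issue I8 (INT)
cycle 20: I6 finished on ADD
cycle 21: I6→R4
cycle 27: I7 finished on DIV
cycle 28: I7→R6
cycle 29: I8 read-ops
cycle 30: I8 finished on INT
cycle 31: I8→R5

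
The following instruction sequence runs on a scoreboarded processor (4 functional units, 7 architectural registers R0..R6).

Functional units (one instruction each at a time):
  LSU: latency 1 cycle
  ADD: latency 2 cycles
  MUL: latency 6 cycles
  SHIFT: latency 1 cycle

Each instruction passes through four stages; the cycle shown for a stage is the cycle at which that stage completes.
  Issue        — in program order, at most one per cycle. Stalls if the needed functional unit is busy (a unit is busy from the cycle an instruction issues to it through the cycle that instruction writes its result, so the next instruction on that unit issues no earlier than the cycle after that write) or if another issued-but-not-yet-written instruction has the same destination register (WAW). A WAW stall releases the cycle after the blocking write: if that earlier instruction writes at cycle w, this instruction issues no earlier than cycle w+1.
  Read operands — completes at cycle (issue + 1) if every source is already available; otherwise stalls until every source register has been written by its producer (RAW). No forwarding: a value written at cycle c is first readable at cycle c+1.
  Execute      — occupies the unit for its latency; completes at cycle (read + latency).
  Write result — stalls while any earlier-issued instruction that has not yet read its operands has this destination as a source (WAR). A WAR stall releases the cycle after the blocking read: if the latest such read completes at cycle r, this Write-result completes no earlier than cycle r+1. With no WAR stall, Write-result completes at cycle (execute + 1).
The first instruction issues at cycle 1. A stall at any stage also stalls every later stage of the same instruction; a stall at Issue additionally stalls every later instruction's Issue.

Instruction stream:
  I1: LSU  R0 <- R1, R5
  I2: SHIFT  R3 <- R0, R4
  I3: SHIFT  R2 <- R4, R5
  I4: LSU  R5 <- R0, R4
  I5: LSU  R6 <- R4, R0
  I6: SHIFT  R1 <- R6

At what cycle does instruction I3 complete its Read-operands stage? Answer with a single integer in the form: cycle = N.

cycle = 9

I1  is:1  ro:2  ex:3  wr:4
I2  is:2  ro:5  ex:6  wr:7  — RAW R0: wait I1 write@4
I3  is:8  ro:9  ex:10  wr:11  — struct: SHIFT busy until I2 writes@7
I4  is:9  ro:10  ex:11  wr:12
I5  is:13  ro:14  ex:15  wr:16  — struct: LSU busy until I4 writes@12
I6  is:14  ro:17  ex:18  wr:19  — RAW R6: wait I5 write@16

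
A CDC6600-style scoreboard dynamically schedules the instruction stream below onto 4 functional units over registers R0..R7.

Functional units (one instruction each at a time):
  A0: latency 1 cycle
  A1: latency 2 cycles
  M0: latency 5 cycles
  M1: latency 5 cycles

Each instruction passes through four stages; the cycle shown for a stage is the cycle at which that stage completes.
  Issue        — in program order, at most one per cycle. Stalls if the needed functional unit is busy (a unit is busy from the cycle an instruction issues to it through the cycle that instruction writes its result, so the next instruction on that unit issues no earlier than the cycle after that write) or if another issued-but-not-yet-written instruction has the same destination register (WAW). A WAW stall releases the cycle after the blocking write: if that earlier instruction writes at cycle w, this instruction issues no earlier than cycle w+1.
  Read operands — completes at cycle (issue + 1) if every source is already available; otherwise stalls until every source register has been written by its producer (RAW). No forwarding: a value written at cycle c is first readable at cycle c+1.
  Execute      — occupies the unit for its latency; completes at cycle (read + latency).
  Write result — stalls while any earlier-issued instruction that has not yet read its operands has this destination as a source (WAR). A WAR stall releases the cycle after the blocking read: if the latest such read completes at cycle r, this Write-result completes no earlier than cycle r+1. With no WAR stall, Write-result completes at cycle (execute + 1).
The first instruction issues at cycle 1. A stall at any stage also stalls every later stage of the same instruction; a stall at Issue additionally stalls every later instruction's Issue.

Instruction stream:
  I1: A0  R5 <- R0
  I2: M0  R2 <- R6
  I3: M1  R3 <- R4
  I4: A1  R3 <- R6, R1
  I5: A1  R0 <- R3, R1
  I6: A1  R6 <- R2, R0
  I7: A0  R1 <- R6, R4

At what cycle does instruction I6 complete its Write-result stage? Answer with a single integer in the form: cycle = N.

cycle = 25

I1  is:1  ro:2  ex:3  wr:4
I2  is:2  ro:3  ex:8  wr:9
I3  is:3  ro:4  ex:9  wr:10
I4  is:11  ro:12  ex:14  wr:15  — WAW R3: wait I3 write@10
I5  is:16  ro:17  ex:19  wr:20  — struct: A1 busy until I4 writes@15
I6  is:21  ro:22  ex:24  wr:25  — struct: A1 busy until I5 writes@20
I7  is:22  ro:26  ex:27  wr:28  — RAW R6: wait I6 write@25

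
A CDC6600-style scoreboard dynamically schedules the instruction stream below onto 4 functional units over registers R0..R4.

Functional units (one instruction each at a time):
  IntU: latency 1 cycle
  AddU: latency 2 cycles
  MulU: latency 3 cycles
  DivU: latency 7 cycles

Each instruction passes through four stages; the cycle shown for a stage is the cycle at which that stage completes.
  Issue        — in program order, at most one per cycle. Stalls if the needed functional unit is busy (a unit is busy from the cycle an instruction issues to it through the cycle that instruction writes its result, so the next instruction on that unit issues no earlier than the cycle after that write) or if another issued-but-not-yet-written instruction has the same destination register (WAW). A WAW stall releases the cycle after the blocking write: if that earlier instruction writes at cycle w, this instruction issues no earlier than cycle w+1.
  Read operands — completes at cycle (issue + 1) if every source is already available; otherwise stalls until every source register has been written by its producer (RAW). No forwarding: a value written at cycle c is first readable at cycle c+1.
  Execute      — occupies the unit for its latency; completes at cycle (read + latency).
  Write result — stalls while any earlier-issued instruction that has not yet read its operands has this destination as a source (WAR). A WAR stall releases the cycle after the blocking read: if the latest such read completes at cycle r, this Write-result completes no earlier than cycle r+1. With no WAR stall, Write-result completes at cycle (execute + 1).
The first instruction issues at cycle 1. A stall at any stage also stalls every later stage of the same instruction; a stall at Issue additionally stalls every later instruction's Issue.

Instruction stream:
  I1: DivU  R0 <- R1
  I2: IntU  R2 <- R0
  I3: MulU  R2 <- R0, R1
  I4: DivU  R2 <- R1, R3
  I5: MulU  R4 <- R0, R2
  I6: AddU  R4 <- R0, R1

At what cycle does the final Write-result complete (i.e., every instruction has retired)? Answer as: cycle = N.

cycle = 39

1) issue 1, read 2, done 9, write 10
2) issue 2, read 11, done 12, write 13  <RAW R0: wait I1 write@10>
3) issue 14, read 15, done 18, write 19  <WAW R2: wait I2 write@13>
4) issue 20, read 21, done 28, write 29  <WAW R2: wait I3 write@19>
5) issue 21, read 30, done 33, write 34  <RAW R2: wait I4 write@29>
6) issue 35, read 36, done 38, write 39  <WAW R4: wait I5 write@34>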